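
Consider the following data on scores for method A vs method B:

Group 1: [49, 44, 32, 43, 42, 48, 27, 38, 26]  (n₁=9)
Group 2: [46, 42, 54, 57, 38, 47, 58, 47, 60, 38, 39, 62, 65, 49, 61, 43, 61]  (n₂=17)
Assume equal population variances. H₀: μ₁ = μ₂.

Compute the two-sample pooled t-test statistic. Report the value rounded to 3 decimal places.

x̄₁=38.778, s₁=8.614, n₁=9
x̄₂=51.000, s₂=9.287, n₂=17
s_p² = [8·8.614² + 16·9.287²]/24 = 82.2315
SE = √(s_p²·(1/9+1/17)) = 3.7382
t = (38.778−51.000)/3.7382 = -3.2696
df = 24

test statistic = -3.270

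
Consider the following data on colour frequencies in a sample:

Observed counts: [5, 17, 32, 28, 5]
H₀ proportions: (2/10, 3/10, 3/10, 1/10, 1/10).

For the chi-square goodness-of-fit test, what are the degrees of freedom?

degrees of freedom = 4

df = k − 1 = 5 − 1 = 4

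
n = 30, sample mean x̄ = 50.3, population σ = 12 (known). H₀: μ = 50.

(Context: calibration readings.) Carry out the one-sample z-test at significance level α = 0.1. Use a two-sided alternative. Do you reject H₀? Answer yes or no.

SE = σ/√n = 12/√30 = 2.1909
z = (x̄−μ₀)/SE = (50.3−50)/2.1909 = 0.1369
p-value (two-sided) = 0.89109
At α=0.1: p ≥ α → fail to reject H₀

reject H₀: no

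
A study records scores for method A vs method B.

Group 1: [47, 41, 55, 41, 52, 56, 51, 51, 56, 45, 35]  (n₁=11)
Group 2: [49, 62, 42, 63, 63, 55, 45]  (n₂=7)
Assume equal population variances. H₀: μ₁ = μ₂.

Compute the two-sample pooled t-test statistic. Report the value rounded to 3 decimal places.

x̄₁=48.182, s₁=6.983, n₁=11
x̄₂=54.143, s₂=8.915, n₂=7
s_p² = [10·6.983² + 6·8.915²]/16 = 60.2808
SE = √(s_p²·(1/11+1/7)) = 3.7539
t = (48.182−54.143)/3.7539 = -1.5880
df = 16

test statistic = -1.588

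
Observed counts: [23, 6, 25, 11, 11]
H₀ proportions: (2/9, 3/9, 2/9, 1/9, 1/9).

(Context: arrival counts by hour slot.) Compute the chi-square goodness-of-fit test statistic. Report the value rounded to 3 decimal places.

n = 76; E_i = n·p_i = [16.89, 25.33, 16.89, 8.44, 8.44]
χ² = (23−16.89)²/16.89 + (6−25.33)²/25.33 + (25−16.89)²/16.89 + (11−8.44)²/8.44 + (11−8.44)²/8.44 = 22.4079
df = 4

test statistic = 22.408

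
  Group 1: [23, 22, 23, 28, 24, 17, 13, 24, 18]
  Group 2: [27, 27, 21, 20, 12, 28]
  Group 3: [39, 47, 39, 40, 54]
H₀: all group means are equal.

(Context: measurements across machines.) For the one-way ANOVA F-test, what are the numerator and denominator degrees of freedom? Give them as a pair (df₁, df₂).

degrees of freedom = [2, 17]

k = 3 groups, N = 20 total
df = (k−1, N−k) = (3−1, 20−3) = (2, 17)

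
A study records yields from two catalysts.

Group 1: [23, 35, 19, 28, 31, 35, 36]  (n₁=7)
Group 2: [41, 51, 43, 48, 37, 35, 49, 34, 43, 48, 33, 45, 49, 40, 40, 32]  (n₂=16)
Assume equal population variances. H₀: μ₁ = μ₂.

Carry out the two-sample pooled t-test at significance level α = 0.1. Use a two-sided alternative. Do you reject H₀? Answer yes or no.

x̄₁=29.571, s₁=6.579, n₁=7
x̄₂=41.750, s₂=6.266, n₂=16
s_p² = [6·6.579² + 15·6.266²]/21 = 40.4150
SE = √(s_p²·(1/7+1/16)) = 2.8809
t = (29.571−41.750)/2.8809 = -4.2274
df = 21
p-value (two-sided) = 0.00038
At α=0.1: p < α → reject H₀

reject H₀: yes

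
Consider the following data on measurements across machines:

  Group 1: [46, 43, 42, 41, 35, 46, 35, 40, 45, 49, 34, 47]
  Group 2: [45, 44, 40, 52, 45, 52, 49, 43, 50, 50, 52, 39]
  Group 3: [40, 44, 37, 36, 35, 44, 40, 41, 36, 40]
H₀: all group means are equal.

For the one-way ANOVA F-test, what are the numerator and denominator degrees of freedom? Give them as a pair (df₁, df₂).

degrees of freedom = [2, 31]

k = 3 groups, N = 34 total
df = (k−1, N−k) = (3−1, 34−3) = (2, 31)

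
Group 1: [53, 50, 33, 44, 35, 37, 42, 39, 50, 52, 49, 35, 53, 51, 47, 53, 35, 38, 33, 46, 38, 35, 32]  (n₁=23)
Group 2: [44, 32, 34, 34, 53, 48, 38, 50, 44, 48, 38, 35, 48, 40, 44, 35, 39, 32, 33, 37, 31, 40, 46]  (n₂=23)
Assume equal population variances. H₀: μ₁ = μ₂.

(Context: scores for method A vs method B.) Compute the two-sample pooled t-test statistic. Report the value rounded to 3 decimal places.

x̄₁=42.609, s₁=7.632, n₁=23
x̄₂=40.130, s₂=6.546, n₂=23
s_p² = [22·7.632² + 22·6.546²]/44 = 50.5474
SE = √(s_p²·(1/23+1/23)) = 2.0965
t = (42.609−40.130)/2.0965 = 1.1821
df = 44

test statistic = 1.182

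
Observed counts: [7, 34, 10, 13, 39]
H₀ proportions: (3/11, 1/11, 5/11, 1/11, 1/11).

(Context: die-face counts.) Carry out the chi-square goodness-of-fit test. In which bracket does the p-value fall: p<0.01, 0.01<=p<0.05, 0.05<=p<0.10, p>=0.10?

p-value bracket: p<0.01

n = 103; E_i = n·p_i = [28.09, 9.36, 46.82, 9.36, 9.36]
χ² = (7−28.09)²/28.09 + (34−9.36)²/9.36 + (10−46.82)²/46.82 + (13−9.36)²/9.36 + (39−9.36)²/9.36 = 204.8220
df = 4
p-value (upper-tail) = 0.00000
→ bracket: p<0.01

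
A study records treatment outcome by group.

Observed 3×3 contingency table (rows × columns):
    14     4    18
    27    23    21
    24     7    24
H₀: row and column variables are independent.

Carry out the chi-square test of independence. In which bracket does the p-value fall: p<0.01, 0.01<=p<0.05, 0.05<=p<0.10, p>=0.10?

p-value bracket: 0.01<=p<0.05

Row totals [36, 71, 55], col totals [65, 34, 63], n=162
χ² = (14−14.44)²/14.44 + (4−7.56)²/7.56 + (18−14.00)²/14.00 + (27−28.49)²/28.49 + (23−14.90)²/14.90 + (21−27.61)²/27.61 + (24−22.07)²/22.07 + (7−11.54)²/11.54 + (24−21.39)²/21.39 = 11.1681
df = 4
p-value (upper-tail) = 0.02474
→ bracket: 0.01<=p<0.05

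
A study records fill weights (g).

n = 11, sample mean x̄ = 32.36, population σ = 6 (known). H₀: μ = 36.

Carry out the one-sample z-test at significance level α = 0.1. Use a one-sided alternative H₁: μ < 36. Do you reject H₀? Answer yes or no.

SE = σ/√n = 6/√11 = 1.8091
z = (x̄−μ₀)/SE = (32.36−36)/1.8091 = -2.0121
p-value (one-sided, H₁ less) = 0.02211
At α=0.1: p < α → reject H₀

reject H₀: yes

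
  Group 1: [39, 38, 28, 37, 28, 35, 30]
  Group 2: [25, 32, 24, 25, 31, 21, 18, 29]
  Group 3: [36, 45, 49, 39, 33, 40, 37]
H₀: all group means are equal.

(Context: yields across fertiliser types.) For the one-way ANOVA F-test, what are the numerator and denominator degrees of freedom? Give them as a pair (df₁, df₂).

degrees of freedom = [2, 19]

k = 3 groups, N = 22 total
df = (k−1, N−k) = (3−1, 22−3) = (2, 19)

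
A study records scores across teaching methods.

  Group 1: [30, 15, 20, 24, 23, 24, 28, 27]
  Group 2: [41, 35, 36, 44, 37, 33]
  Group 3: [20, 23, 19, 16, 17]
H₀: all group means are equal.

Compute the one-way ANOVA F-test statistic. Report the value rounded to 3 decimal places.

Group means [23.88, 37.67, 19.00], grand mean 26.947
SSB = Σnᵢ(x̄ᵢ−x̄)² = 1080.739; SSW = ΣΣ(x−x̄ᵢ)² = 272.208
MSB = 1080.739/2 = 540.3695; MSW = 272.208/16 = 17.0130
F = MSB/MSW = 31.7621
df = (2, 16)

test statistic = 31.762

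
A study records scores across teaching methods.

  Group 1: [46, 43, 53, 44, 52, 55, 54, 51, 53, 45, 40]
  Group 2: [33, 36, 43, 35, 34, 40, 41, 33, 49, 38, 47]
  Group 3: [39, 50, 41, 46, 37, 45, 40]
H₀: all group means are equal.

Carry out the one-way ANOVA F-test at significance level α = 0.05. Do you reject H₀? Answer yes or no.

reject H₀: yes

Group means [48.73, 39.00, 42.57], grand mean 43.552
SSB = Σnᵢ(x̄ᵢ−x̄)² = 529.276; SSW = ΣΣ(x−x̄ᵢ)² = 705.896
MSB = 529.276/2 = 264.6382; MSW = 705.896/26 = 27.1499
F = MSB/MSW = 9.7473
df = (2, 26)
p-value (upper-tail) = 0.00069
At α=0.05: p < α → reject H₀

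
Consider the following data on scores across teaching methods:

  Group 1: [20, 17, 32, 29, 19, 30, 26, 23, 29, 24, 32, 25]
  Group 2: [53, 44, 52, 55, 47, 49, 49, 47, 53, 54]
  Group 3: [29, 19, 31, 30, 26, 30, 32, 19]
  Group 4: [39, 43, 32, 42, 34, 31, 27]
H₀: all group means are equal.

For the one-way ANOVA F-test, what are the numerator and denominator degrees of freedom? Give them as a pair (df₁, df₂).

k = 4 groups, N = 37 total
df = (k−1, N−k) = (4−1, 37−4) = (3, 33)

degrees of freedom = [3, 33]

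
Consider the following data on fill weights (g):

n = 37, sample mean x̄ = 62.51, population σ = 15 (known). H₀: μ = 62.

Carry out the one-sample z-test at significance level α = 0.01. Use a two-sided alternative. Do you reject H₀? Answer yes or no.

reject H₀: no

SE = σ/√n = 15/√37 = 2.4660
z = (x̄−μ₀)/SE = (62.51−62)/2.4660 = 0.2068
p-value (two-sided) = 0.83616
At α=0.01: p ≥ α → fail to reject H₀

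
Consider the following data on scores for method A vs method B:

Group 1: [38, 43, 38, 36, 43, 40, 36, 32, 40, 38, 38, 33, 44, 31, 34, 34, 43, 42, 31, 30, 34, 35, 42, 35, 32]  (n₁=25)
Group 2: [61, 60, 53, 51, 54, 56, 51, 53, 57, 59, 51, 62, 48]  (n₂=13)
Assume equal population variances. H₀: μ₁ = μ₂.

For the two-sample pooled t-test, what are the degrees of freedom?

degrees of freedom = 36

df = n₁ + n₂ − 2 = 25 + 13 − 2 = 36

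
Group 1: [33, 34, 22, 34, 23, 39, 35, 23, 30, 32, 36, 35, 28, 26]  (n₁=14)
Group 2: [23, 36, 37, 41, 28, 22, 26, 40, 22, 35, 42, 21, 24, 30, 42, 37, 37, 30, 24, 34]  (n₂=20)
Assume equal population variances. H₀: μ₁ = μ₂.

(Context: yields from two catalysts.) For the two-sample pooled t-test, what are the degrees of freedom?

degrees of freedom = 32

df = n₁ + n₂ − 2 = 14 + 20 − 2 = 32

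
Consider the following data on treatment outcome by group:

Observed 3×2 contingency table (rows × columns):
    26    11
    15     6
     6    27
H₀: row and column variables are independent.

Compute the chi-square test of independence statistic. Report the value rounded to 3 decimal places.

Row totals [37, 21, 33], col totals [47, 44], n=91
χ² = (26−19.11)²/19.11 + (11−17.89)²/17.89 + (15−10.85)²/10.85 + (6−10.15)²/10.15 + (6−17.04)²/17.04 + (27−15.96)²/15.96 = 23.2282
df = 2

test statistic = 23.228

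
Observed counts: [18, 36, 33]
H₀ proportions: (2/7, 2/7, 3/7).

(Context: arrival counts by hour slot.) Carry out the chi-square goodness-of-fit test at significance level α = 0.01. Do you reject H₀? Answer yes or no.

reject H₀: no

n = 87; E_i = n·p_i = [24.86, 24.86, 37.29]
χ² = (18−24.86)²/24.86 + (36−24.86)²/24.86 + (33−37.29)²/37.29 = 7.3793
df = 2
p-value (upper-tail) = 0.02498
At α=0.01: p ≥ α → fail to reject H₀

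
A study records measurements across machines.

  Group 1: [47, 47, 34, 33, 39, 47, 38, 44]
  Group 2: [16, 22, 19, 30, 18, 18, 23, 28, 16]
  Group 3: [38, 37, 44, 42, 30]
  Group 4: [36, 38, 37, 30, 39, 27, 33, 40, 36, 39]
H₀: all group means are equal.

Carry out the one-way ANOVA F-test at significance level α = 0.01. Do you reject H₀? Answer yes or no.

Group means [41.12, 21.11, 38.20, 35.50], grand mean 33.281
SSB = Σnᵢ(x̄ᵢ−x̄)² = 1995.405; SSW = ΣΣ(x−x̄ᵢ)² = 729.064
MSB = 1995.405/3 = 665.1350; MSW = 729.064/28 = 26.0380
F = MSB/MSW = 25.5448
df = (3, 28)
p-value (upper-tail) = 0.00000
At α=0.01: p < α → reject H₀

reject H₀: yes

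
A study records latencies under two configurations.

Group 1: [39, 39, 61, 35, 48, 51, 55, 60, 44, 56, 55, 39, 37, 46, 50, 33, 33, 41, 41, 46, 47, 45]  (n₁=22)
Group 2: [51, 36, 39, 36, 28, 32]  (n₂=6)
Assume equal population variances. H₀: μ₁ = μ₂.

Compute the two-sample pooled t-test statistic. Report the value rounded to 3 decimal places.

x̄₁=45.500, s₁=8.354, n₁=22
x̄₂=37.000, s₂=7.849, n₂=6
s_p² = [21·8.354² + 5·7.849²]/26 = 68.2115
SE = √(s_p²·(1/22+1/6)) = 3.8038
t = (45.500−37.000)/3.8038 = 2.2346
df = 26

test statistic = 2.235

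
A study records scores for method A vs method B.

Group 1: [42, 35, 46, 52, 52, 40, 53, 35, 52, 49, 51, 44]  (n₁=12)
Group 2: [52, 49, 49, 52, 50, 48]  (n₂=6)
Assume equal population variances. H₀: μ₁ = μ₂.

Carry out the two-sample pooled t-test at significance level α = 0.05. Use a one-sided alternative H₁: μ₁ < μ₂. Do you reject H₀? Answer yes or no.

reject H₀: no

x̄₁=45.917, s₁=6.667, n₁=12
x̄₂=50.000, s₂=1.673, n₂=6
s_p² = [11·6.667² + 5·1.673²]/16 = 31.4323
SE = √(s_p²·(1/12+1/6)) = 2.8032
t = (45.917−50.000)/2.8032 = -1.4567
df = 16
p-value (one-sided, H₁ less) = 0.08228
At α=0.05: p ≥ α → fail to reject H₀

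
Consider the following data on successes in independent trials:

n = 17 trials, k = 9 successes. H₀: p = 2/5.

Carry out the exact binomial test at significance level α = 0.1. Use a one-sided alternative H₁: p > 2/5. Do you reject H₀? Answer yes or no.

reject H₀: no

Exact binomial: n=17, k=9, p₀=2/5=0.4000
P(X≥9) from Σ C(n,i)·p₀^i·(1−p₀)^(n−i)
p-value (one-sided, H₁ greater) = 0.19894
At α=0.1: p ≥ α → fail to reject H₀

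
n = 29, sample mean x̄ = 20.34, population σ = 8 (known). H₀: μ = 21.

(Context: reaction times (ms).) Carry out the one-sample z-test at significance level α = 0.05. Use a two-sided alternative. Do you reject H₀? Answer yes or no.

reject H₀: no

SE = σ/√n = 8/√29 = 1.4856
z = (x̄−μ₀)/SE = (20.34−21)/1.4856 = -0.4443
p-value (two-sided) = 0.65684
At α=0.05: p ≥ α → fail to reject H₀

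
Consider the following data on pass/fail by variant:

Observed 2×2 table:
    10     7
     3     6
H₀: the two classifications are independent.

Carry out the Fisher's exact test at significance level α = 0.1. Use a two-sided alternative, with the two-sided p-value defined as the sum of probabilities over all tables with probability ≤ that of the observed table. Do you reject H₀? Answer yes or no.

reject H₀: no

Margins: r₁=17, r₂=9, c₁=13, c₂=13, n=26
p_obs = C(17,10)·C(9,3)/C(26,13); sum pmf over tables with pmf ≤ p_obs
p-value (two-sided) = 0.41098
At α=0.1: p ≥ α → fail to reject H₀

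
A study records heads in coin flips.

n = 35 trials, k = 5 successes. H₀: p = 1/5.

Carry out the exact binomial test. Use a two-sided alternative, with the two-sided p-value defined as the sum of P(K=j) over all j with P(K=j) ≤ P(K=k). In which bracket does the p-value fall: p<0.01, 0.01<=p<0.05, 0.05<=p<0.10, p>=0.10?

Exact binomial: n=35, k=5, p₀=1/5=0.2000
P(X=j) = C(n,j)·p₀^j·(1−p₀)^(n−j); p = Σ P(X=j) over j with P(X=j) ≤ P(X=5)
p-value (two-sided) = 0.52708
→ bracket: p>=0.10

p-value bracket: p>=0.10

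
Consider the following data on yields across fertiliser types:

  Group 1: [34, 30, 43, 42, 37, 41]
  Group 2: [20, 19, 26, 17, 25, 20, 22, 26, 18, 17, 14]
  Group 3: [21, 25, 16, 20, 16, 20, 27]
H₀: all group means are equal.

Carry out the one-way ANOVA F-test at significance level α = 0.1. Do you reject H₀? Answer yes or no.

Group means [37.83, 20.36, 20.71], grand mean 24.833
SSB = Σnᵢ(x̄ᵢ−x̄)² = 1352.526; SSW = ΣΣ(x−x̄ᵢ)² = 392.807
MSB = 1352.526/2 = 676.2630; MSW = 392.807/21 = 18.7051
F = MSB/MSW = 36.1539
df = (2, 21)
p-value (upper-tail) = 0.00000
At α=0.1: p < α → reject H₀

reject H₀: yes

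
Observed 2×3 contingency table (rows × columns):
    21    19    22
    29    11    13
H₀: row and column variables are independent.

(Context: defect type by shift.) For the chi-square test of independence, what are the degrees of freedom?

degrees of freedom = 2

df = (r−1)(c−1) = (2−1)·(3−1) = 2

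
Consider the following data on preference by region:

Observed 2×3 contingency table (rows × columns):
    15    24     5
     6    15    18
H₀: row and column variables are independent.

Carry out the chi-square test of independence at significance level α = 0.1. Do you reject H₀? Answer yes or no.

reject H₀: yes

Row totals [44, 39], col totals [21, 39, 23], n=83
χ² = (15−11.13)²/11.13 + (24−20.67)²/20.67 + (5−12.19)²/12.19 + (6−9.87)²/9.87 + (15−18.33)²/18.33 + (18−10.81)²/10.81 = 13.0280
df = 2
p-value (upper-tail) = 0.00148
At α=0.1: p < α → reject H₀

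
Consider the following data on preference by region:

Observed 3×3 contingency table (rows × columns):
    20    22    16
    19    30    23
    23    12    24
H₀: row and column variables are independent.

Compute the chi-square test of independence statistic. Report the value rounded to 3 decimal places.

Row totals [58, 72, 59], col totals [62, 64, 63], n=189
χ² = (20−19.03)²/19.03 + (22−19.64)²/19.64 + (16−19.33)²/19.33 + (19−23.62)²/23.62 + (30−24.38)²/24.38 + (23−24.00)²/24.00 + (23−19.35)²/19.35 + (12−19.98)²/19.98 + (24−19.67)²/19.67 = 7.9760
df = 4

test statistic = 7.976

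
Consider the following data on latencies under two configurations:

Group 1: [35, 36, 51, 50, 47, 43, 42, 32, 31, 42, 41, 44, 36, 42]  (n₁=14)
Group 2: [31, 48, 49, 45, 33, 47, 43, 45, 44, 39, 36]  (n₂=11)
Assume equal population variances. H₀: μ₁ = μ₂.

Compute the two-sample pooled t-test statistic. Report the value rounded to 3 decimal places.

test statistic = -0.386

x̄₁=40.857, s₁=6.200, n₁=14
x̄₂=41.818, s₂=6.161, n₂=11
s_p² = [13·6.200² + 10·6.161²]/23 = 38.2326
SE = √(s_p²·(1/14+1/11)) = 2.4913
t = (40.857−41.818)/2.4913 = -0.3858
df = 23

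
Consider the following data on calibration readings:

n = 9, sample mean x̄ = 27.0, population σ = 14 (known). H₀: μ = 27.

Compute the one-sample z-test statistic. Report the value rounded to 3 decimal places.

test statistic = 0.000

SE = σ/√n = 14/√9 = 4.6667
z = (x̄−μ₀)/SE = (27.0−27)/4.6667 = 0.0000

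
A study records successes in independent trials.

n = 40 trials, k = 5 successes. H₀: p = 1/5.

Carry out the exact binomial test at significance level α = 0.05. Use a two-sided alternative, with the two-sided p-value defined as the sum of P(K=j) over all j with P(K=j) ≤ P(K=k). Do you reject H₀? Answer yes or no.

reject H₀: no

Exact binomial: n=40, k=5, p₀=1/5=0.2000
P(X=j) = C(n,j)·p₀^j·(1−p₀)^(n−j); p = Σ P(X=j) over j with P(X=j) ≤ P(X=5)
p-value (two-sided) = 0.32210
At α=0.05: p ≥ α → fail to reject H₀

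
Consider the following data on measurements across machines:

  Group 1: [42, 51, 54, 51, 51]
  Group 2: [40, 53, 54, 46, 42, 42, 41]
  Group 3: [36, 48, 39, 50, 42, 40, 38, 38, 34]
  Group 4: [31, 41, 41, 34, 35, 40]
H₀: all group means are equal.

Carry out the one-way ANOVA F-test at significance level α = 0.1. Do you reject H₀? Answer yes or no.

reject H₀: yes

Group means [49.80, 45.43, 40.56, 37.00], grand mean 42.741
SSB = Σnᵢ(x̄ᵢ−x̄)² = 540.449; SSW = ΣΣ(x−x̄ᵢ)² = 602.737
MSB = 540.449/3 = 180.1496; MSW = 602.737/23 = 26.2059
F = MSB/MSW = 6.8744
df = (3, 23)
p-value (upper-tail) = 0.00180
At α=0.1: p < α → reject H₀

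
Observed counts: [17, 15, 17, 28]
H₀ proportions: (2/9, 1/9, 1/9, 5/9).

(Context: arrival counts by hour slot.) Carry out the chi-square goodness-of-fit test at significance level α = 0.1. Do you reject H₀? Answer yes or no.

reject H₀: yes

n = 77; E_i = n·p_i = [17.11, 8.56, 8.56, 42.78]
χ² = (17−17.11)²/17.11 + (15−8.56)²/8.56 + (17−8.56)²/8.56 + (28−42.78)²/42.78 = 18.2948
df = 3
p-value (upper-tail) = 0.00038
At α=0.1: p < α → reject H₀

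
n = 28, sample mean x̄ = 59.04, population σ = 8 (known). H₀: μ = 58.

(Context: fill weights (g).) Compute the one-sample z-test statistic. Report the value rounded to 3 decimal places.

SE = σ/√n = 8/√28 = 1.5119
z = (x̄−μ₀)/SE = (59.04−58)/1.5119 = 0.6879

test statistic = 0.688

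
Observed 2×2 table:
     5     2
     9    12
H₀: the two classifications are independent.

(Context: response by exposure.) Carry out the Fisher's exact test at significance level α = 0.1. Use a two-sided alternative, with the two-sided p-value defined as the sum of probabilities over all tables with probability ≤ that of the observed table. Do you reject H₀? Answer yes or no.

Margins: r₁=7, r₂=21, c₁=14, c₂=14, n=28
p_obs = C(7,5)·C(21,9)/C(28,14); sum pmf over tables with pmf ≤ p_obs
p-value (two-sided) = 0.38454
At α=0.1: p ≥ α → fail to reject H₀

reject H₀: no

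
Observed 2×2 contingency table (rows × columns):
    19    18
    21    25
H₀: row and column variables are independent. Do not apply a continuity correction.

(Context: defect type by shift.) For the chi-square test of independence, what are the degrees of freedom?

df = (r−1)(c−1) = (2−1)·(2−1) = 1

degrees of freedom = 1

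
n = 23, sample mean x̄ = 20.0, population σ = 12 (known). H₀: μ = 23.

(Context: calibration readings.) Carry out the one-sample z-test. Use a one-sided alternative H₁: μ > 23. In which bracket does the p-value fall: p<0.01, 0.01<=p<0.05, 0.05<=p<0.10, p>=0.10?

p-value bracket: p>=0.10

SE = σ/√n = 12/√23 = 2.5022
z = (x̄−μ₀)/SE = (20.0−23)/2.5022 = -1.1990
p-value (one-sided, H₁ greater) = 0.88473
→ bracket: p>=0.10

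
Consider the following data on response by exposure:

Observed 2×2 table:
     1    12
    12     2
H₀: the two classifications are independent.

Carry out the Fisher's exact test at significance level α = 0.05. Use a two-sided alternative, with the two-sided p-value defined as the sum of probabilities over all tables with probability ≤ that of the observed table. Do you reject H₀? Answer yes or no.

Margins: r₁=13, r₂=14, c₁=13, c₂=14, n=27
p_obs = C(13,1)·C(14,12)/C(27,13); sum pmf over tables with pmf ≤ p_obs
p-value (two-sided) = 0.00007
At α=0.05: p < α → reject H₀

reject H₀: yes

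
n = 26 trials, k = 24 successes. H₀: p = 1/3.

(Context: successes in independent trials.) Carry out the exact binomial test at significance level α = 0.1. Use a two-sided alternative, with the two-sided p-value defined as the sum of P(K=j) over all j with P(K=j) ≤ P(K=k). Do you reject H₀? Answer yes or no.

reject H₀: yes

Exact binomial: n=26, k=24, p₀=1/3=0.3333
P(X=j) = C(n,j)·p₀^j·(1−p₀)^(n−j); p = Σ P(X=j) over j with P(X=j) ≤ P(X=24)
p-value (two-sided) = 0.00000
At α=0.1: p < α → reject H₀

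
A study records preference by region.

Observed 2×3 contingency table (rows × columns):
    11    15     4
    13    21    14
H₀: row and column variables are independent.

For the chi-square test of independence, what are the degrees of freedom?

df = (r−1)(c−1) = (2−1)·(3−1) = 2

degrees of freedom = 2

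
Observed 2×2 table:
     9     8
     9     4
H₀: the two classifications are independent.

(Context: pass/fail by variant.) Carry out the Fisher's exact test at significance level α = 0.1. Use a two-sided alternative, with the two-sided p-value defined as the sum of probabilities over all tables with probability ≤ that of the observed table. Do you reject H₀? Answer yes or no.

reject H₀: no

Margins: r₁=17, r₂=13, c₁=18, c₂=12, n=30
p_obs = C(17,9)·C(13,9)/C(30,18); sum pmf over tables with pmf ≤ p_obs
p-value (two-sided) = 0.46508
At α=0.1: p ≥ α → fail to reject H₀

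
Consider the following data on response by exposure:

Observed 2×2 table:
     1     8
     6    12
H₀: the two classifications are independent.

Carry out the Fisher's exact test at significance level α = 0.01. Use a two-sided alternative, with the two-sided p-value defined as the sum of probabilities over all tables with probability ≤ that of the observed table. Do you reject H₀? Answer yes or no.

reject H₀: no

Margins: r₁=9, r₂=18, c₁=7, c₂=20, n=27
p_obs = C(9,1)·C(18,6)/C(27,7); sum pmf over tables with pmf ≤ p_obs
p-value (two-sided) = 0.36321
At α=0.01: p ≥ α → fail to reject H₀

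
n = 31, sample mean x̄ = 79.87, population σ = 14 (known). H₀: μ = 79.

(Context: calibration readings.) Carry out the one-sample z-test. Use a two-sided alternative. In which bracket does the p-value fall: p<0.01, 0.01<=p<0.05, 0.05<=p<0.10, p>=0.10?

SE = σ/√n = 14/√31 = 2.5145
z = (x̄−μ₀)/SE = (79.87−79)/2.5145 = 0.3460
p-value (two-sided) = 0.72935
→ bracket: p>=0.10

p-value bracket: p>=0.10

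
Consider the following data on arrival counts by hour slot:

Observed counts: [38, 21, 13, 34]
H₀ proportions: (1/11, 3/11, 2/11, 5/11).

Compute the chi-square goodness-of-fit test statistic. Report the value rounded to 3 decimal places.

test statistic = 91.865

n = 106; E_i = n·p_i = [9.64, 28.91, 19.27, 48.18]
χ² = (38−9.64)²/9.64 + (21−28.91)²/28.91 + (13−19.27)²/19.27 + (34−48.18)²/48.18 = 91.8651
df = 3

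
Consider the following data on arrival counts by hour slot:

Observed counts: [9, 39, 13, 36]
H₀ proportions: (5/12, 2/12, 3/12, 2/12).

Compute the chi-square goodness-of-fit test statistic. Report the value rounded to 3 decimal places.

test statistic = 86.221

n = 97; E_i = n·p_i = [40.42, 16.17, 24.25, 16.17]
χ² = (9−40.42)²/40.42 + (39−16.17)²/16.17 + (13−24.25)²/24.25 + (36−16.17)²/16.17 = 86.2206
df = 3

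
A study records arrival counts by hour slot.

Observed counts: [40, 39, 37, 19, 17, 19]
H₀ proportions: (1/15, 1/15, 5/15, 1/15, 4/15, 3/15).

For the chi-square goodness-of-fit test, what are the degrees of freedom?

degrees of freedom = 5

df = k − 1 = 6 − 1 = 5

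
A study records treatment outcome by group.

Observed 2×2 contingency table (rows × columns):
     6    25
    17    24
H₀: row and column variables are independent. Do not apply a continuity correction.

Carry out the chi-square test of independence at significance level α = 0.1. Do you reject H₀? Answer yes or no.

Row totals [31, 41], col totals [23, 49], n=72
χ² = (6−9.90)²/9.90 + (25−21.10)²/21.10 + (17−13.10)²/13.10 + (24−27.90)²/27.90 = 3.9690
df = 1
p-value (upper-tail) = 0.04635
At α=0.1: p < α → reject H₀

reject H₀: yes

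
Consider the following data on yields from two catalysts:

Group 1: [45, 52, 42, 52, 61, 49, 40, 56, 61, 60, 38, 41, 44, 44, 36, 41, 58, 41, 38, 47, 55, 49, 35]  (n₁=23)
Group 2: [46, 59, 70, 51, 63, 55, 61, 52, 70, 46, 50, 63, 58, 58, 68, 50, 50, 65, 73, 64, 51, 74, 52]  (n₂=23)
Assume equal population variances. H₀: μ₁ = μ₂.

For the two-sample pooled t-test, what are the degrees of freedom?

degrees of freedom = 44

df = n₁ + n₂ − 2 = 23 + 23 − 2 = 44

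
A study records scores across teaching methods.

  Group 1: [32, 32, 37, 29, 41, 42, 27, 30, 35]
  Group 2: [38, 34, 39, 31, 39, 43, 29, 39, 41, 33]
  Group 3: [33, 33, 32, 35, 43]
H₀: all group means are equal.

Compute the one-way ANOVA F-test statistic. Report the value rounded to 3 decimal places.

test statistic = 0.747

Group means [33.89, 36.60, 35.20], grand mean 35.292
SSB = Σnᵢ(x̄ᵢ−x̄)² = 34.869; SSW = ΣΣ(x−x̄ᵢ)² = 490.089
MSB = 34.869/2 = 17.4347; MSW = 490.089/21 = 23.3376
F = MSB/MSW = 0.7471
df = (2, 21)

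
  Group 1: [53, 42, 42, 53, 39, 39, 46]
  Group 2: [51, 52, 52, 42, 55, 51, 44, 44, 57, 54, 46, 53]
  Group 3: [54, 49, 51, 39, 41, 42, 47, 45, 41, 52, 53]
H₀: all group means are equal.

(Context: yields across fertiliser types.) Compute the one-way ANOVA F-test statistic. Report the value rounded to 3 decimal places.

test statistic = 2.355

Group means [44.86, 50.08, 46.73], grand mean 47.633
SSB = Σnᵢ(x̄ᵢ−x̄)² = 135.011; SSW = ΣΣ(x−x̄ᵢ)² = 773.956
MSB = 135.011/2 = 67.5055; MSW = 773.956/27 = 28.6650
F = MSB/MSW = 2.3550
df = (2, 27)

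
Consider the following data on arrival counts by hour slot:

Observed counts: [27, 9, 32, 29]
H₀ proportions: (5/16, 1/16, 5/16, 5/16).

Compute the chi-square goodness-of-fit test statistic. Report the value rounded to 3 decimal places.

test statistic = 1.936

n = 97; E_i = n·p_i = [30.31, 6.06, 30.31, 30.31]
χ² = (27−30.31)²/30.31 + (9−6.06)²/6.06 + (32−30.31)²/30.31 + (29−30.31)²/30.31 = 1.9361
df = 3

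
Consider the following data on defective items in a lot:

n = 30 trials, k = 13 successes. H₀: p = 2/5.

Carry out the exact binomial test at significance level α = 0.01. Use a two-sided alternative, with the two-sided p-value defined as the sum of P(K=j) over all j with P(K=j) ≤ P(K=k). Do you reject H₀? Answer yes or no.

reject H₀: no

Exact binomial: n=30, k=13, p₀=2/5=0.4000
P(X=j) = C(n,j)·p₀^j·(1−p₀)^(n−j); p = Σ P(X=j) over j with P(X=j) ≤ P(X=13)
p-value (two-sided) = 0.71301
At α=0.01: p ≥ α → fail to reject H₀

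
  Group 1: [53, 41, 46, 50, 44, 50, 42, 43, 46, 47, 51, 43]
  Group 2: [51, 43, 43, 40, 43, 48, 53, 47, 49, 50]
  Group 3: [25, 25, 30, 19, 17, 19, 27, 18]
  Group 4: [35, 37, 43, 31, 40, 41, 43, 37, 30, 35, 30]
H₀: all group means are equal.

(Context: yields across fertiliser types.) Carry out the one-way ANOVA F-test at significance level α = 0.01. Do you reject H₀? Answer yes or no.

Group means [46.33, 46.70, 22.50, 36.55], grand mean 39.146
SSB = Σnᵢ(x̄ᵢ−x̄)² = 3481.628; SSW = ΣΣ(x−x̄ᵢ)² = 731.494
MSB = 3481.628/3 = 1160.5427; MSW = 731.494/37 = 19.7701
F = MSB/MSW = 58.7019
df = (3, 37)
p-value (upper-tail) = 0.00000
At α=0.01: p < α → reject H₀

reject H₀: yes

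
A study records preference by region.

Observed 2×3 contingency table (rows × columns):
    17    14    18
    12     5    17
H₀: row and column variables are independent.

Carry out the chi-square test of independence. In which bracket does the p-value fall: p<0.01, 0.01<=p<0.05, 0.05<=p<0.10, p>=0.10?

p-value bracket: p>=0.10

Row totals [49, 34], col totals [29, 19, 35], n=83
χ² = (17−17.12)²/17.12 + (14−11.22)²/11.22 + (18−20.66)²/20.66 + (12−11.88)²/11.88 + (5−7.78)²/7.78 + (17−14.34)²/14.34 = 2.5254
df = 2
p-value (upper-tail) = 0.28288
→ bracket: p>=0.10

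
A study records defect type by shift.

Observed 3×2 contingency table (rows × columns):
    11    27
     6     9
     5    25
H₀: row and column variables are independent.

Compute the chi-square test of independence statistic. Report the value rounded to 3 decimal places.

Row totals [38, 15, 30], col totals [22, 61], n=83
χ² = (11−10.07)²/10.07 + (27−27.93)²/27.93 + (6−3.98)²/3.98 + (9−11.02)²/11.02 + (5−7.95)²/7.95 + (25−22.05)²/22.05 = 3.0093
df = 2

test statistic = 3.009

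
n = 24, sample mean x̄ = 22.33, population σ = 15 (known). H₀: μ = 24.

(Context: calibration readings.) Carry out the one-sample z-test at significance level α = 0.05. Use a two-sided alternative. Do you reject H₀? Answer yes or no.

SE = σ/√n = 15/√24 = 3.0619
z = (x̄−μ₀)/SE = (22.33−24)/3.0619 = -0.5454
p-value (two-sided) = 0.58546
At α=0.05: p ≥ α → fail to reject H₀

reject H₀: no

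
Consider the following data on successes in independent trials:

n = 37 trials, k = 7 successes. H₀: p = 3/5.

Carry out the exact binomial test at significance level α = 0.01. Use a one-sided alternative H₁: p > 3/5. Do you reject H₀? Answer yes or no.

reject H₀: no

Exact binomial: n=37, k=7, p₀=3/5=0.6000
P(X≥7) from Σ C(n,i)·p₀^i·(1−p₀)^(n−i)
p-value (one-sided, H₁ greater) = 1.00000
At α=0.01: p ≥ α → fail to reject H₀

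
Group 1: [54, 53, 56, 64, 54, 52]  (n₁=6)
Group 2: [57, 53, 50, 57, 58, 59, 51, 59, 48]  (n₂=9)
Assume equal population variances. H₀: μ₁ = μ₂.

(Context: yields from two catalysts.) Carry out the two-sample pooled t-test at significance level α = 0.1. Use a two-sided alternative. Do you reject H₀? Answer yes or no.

reject H₀: no

x̄₁=55.500, s₁=4.370, n₁=6
x̄₂=54.667, s₂=4.213, n₂=9
s_p² = [5·4.370² + 8·4.213²]/13 = 18.2692
SE = √(s_p²·(1/6+1/9)) = 2.2527
t = (55.500−54.667)/2.2527 = 0.3699
df = 13
p-value (two-sided) = 0.71740
At α=0.1: p ≥ α → fail to reject H₀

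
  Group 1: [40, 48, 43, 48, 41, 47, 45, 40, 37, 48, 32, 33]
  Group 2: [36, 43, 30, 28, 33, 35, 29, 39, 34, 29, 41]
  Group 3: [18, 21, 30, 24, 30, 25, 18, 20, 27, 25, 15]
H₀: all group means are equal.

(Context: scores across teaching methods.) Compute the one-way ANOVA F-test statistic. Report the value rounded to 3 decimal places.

test statistic = 36.551

Group means [41.83, 34.27, 23.00], grand mean 33.294
SSB = Σnᵢ(x̄ᵢ−x̄)² = 2051.210; SSW = ΣΣ(x−x̄ᵢ)² = 869.848
MSB = 2051.210/2 = 1025.6052; MSW = 869.848/31 = 28.0596
F = MSB/MSW = 36.5509
df = (2, 31)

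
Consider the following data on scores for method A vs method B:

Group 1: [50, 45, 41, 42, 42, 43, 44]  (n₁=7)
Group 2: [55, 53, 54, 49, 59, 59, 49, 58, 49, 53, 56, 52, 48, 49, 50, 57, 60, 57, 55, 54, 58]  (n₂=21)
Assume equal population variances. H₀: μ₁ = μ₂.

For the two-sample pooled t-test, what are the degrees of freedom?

df = n₁ + n₂ − 2 = 7 + 21 − 2 = 26

degrees of freedom = 26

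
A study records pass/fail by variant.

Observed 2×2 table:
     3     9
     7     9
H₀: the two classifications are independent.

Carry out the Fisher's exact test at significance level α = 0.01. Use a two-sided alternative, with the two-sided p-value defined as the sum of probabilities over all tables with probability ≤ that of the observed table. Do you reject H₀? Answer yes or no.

Margins: r₁=12, r₂=16, c₁=10, c₂=18, n=28
p_obs = C(12,3)·C(16,7)/C(28,10); sum pmf over tables with pmf ≤ p_obs
p-value (two-sided) = 0.43432
At α=0.01: p ≥ α → fail to reject H₀

reject H₀: no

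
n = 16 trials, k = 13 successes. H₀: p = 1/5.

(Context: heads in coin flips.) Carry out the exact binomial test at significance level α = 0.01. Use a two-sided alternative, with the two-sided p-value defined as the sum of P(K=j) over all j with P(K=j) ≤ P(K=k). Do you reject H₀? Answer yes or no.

reject H₀: yes

Exact binomial: n=16, k=13, p₀=1/5=0.2000
P(X=j) = C(n,j)·p₀^j·(1−p₀)^(n−j); p = Σ P(X=j) over j with P(X=j) ≤ P(X=13)
p-value (two-sided) = 0.00000
At α=0.01: p < α → reject H₀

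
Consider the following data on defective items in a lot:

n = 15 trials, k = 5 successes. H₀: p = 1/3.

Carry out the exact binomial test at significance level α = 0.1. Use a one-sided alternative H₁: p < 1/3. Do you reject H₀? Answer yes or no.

reject H₀: no

Exact binomial: n=15, k=5, p₀=1/3=0.3333
P(X≤5) from Σ C(n,i)·p₀^i·(1−p₀)^(n−i)
p-value (one-sided, H₁ less) = 0.61837
At α=0.1: p ≥ α → fail to reject H₀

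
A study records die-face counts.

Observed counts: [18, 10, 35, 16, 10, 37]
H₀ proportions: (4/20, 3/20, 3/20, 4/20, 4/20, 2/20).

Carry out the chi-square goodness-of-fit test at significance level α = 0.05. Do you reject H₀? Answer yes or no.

n = 126; E_i = n·p_i = [25.20, 18.90, 18.90, 25.20, 25.20, 12.60]
χ² = (18−25.20)²/25.20 + (10−18.90)²/18.90 + (35−18.90)²/18.90 + (16−25.20)²/25.20 + (10−25.20)²/25.20 + (37−12.60)²/12.60 = 79.7407
df = 5
p-value (upper-tail) = 0.00000
At α=0.05: p < α → reject H₀

reject H₀: yes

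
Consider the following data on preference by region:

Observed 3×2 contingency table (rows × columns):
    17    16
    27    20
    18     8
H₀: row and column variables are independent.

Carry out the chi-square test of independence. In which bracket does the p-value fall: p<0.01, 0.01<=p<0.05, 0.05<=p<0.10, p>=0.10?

Row totals [33, 47, 26], col totals [62, 44], n=106
χ² = (17−19.30)²/19.30 + (16−13.70)²/13.70 + (27−27.49)²/27.49 + (20−19.51)²/19.51 + (18−15.21)²/15.21 + (8−10.79)²/10.79 = 1.9177
df = 2
p-value (upper-tail) = 0.38333
→ bracket: p>=0.10

p-value bracket: p>=0.10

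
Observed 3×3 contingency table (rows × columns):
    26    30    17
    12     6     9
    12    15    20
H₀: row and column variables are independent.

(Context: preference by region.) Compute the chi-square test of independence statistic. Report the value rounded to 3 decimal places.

test statistic = 7.526

Row totals [73, 27, 47], col totals [50, 51, 46], n=147
χ² = (26−24.83)²/24.83 + (30−25.33)²/25.33 + (17−22.84)²/22.84 + (12−9.18)²/9.18 + (6−9.37)²/9.37 + (9−8.45)²/8.45 + (12−15.99)²/15.99 + (15−16.31)²/16.31 + (20−14.71)²/14.71 = 7.5256
df = 4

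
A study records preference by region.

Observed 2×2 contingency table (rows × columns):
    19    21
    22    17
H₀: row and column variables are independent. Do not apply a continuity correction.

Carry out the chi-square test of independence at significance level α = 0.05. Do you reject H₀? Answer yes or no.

reject H₀: no

Row totals [40, 39], col totals [41, 38], n=79
χ² = (19−20.76)²/20.76 + (21−19.24)²/19.24 + (22−20.24)²/20.24 + (17−18.76)²/18.76 = 0.6280
df = 1
p-value (upper-tail) = 0.42809
At α=0.05: p ≥ α → fail to reject H₀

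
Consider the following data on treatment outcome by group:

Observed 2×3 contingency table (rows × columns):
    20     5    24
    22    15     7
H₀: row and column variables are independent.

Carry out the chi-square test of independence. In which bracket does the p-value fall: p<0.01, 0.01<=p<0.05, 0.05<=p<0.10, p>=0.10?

p-value bracket: p<0.01

Row totals [49, 44], col totals [42, 20, 31], n=93
χ² = (20−22.13)²/22.13 + (5−10.54)²/10.54 + (24−16.33)²/16.33 + (22−19.87)²/19.87 + (15−9.46)²/9.46 + (7−14.67)²/14.67 = 14.1900
df = 2
p-value (upper-tail) = 0.00083
→ bracket: p<0.01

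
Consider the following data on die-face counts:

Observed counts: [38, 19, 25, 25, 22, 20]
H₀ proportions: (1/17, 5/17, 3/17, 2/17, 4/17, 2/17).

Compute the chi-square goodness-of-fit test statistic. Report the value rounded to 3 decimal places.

n = 149; E_i = n·p_i = [8.76, 43.82, 26.29, 17.53, 35.06, 17.53]
χ² = (38−8.76)²/8.76 + (19−43.82)²/43.82 + (25−26.29)²/26.29 + (25−17.53)²/17.53 + (22−35.06)²/35.06 + (20−17.53)²/17.53 = 120.0374
df = 5

test statistic = 120.037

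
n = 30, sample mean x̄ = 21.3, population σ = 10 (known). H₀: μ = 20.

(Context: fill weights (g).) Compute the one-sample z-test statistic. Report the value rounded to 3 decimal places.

SE = σ/√n = 10/√30 = 1.8257
z = (x̄−μ₀)/SE = (21.3−20)/1.8257 = 0.7120

test statistic = 0.712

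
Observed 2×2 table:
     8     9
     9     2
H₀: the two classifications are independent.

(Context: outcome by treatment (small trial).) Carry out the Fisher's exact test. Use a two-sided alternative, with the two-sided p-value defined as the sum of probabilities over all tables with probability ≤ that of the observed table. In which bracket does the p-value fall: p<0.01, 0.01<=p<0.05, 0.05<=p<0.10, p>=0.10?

p-value bracket: p>=0.10

Margins: r₁=17, r₂=11, c₁=17, c₂=11, n=28
p_obs = C(17,8)·C(11,9)/C(28,17); sum pmf over tables with pmf ≤ p_obs
p-value (two-sided) = 0.11496
→ bracket: p>=0.10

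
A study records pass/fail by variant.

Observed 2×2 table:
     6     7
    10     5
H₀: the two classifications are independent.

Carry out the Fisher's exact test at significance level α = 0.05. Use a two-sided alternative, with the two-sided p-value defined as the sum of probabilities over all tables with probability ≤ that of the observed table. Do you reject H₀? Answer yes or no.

reject H₀: no

Margins: r₁=13, r₂=15, c₁=16, c₂=12, n=28
p_obs = C(13,6)·C(15,10)/C(28,16); sum pmf over tables with pmf ≤ p_obs
p-value (two-sided) = 0.44545
At α=0.05: p ≥ α → fail to reject H₀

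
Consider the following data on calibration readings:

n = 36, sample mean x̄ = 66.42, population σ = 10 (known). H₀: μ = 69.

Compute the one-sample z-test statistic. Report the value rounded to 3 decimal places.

SE = σ/√n = 10/√36 = 1.6667
z = (x̄−μ₀)/SE = (66.42−69)/1.6667 = -1.5480

test statistic = -1.548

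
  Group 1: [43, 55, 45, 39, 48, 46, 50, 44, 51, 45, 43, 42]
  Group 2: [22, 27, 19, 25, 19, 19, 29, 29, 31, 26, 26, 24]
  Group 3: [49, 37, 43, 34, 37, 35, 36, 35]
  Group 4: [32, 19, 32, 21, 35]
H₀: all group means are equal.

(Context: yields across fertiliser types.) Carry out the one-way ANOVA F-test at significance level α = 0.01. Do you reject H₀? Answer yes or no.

reject H₀: yes

Group means [45.92, 24.67, 38.25, 27.80], grand mean 34.919
SSB = Σnᵢ(x̄ᵢ−x̄)² = 3054.873; SSW = ΣΣ(x−x̄ᵢ)² = 801.883
MSB = 3054.873/3 = 1018.2911; MSW = 801.883/33 = 24.2995
F = MSB/MSW = 41.9059
df = (3, 33)
p-value (upper-tail) = 0.00000
At α=0.01: p < α → reject H₀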